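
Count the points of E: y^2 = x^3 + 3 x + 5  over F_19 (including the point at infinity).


For each x in F_19, count y with y^2 = x^3 + 3 x + 5 mod 19:
  x = 0: RHS = 5, y in [9, 10]  -> 2 point(s)
  x = 1: RHS = 9, y in [3, 16]  -> 2 point(s)
  x = 2: RHS = 0, y in [0]  -> 1 point(s)
  x = 4: RHS = 5, y in [9, 10]  -> 2 point(s)
  x = 6: RHS = 11, y in [7, 12]  -> 2 point(s)
  x = 8: RHS = 9, y in [3, 16]  -> 2 point(s)
  x = 9: RHS = 1, y in [1, 18]  -> 2 point(s)
  x = 10: RHS = 9, y in [3, 16]  -> 2 point(s)
  x = 11: RHS = 1, y in [1, 18]  -> 2 point(s)
  x = 14: RHS = 17, y in [6, 13]  -> 2 point(s)
  x = 15: RHS = 5, y in [9, 10]  -> 2 point(s)
  x = 16: RHS = 7, y in [8, 11]  -> 2 point(s)
  x = 18: RHS = 1, y in [1, 18]  -> 2 point(s)
Affine points: 25. Add the point at infinity: total = 26.

#E(F_19) = 26


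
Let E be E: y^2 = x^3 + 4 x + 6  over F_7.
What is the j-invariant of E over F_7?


Delta = -16(4 a^3 + 27 b^2) mod 7 = 1
-1728 * (4 a)^3 = -1728 * (4*4)^3 mod 7 = 1
j = 1 * 1^(-1) mod 7 = 1

j = 1 (mod 7)


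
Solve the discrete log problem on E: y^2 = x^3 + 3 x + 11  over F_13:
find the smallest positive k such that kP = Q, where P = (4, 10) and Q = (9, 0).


Enumerate multiples of P until we hit Q = (9, 0):
  1P = (4, 10)
  2P = (9, 0)
Match found at i = 2.

k = 2


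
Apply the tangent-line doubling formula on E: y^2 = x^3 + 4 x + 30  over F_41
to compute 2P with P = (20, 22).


Doubling: s = (3 x1^2 + a) / (2 y1)
s = (3*20^2 + 4) / (2*22) mod 41 = 5
x3 = s^2 - 2 x1 mod 41 = 5^2 - 2*20 = 26
y3 = s (x1 - x3) - y1 mod 41 = 5 * (20 - 26) - 22 = 30

2P = (26, 30)


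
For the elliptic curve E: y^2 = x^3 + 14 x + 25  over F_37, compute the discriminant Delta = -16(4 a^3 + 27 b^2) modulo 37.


4 a^3 + 27 b^2 = 4*14^3 + 27*25^2 = 10976 + 16875 = 27851
Delta = -16 * (27851) = -445616
Delta mod 37 = 12

Delta = 12 (mod 37)


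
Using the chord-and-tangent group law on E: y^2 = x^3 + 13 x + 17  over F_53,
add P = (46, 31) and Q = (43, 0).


P != Q, so use the chord formula.
s = (y2 - y1) / (x2 - x1) = (22) / (50) mod 53 = 28
x3 = s^2 - x1 - x2 mod 53 = 28^2 - 46 - 43 = 6
y3 = s (x1 - x3) - y1 mod 53 = 28 * (46 - 6) - 31 = 29

P + Q = (6, 29)


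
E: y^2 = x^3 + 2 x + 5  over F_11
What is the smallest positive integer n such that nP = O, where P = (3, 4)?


Compute successive multiples of P until we hit O:
  1P = (3, 4)
  2P = (8, 4)
  3P = (0, 7)
  4P = (9, 2)
  5P = (4, 0)
  6P = (9, 9)
  7P = (0, 4)
  8P = (8, 7)
  ... (continuing to 10P)
  10P = O

ord(P) = 10


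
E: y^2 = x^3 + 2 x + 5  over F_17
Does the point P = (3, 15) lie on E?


Check whether y^2 = x^3 + 2 x + 5 (mod 17) for (x, y) = (3, 15).
LHS: y^2 = 15^2 mod 17 = 4
RHS: x^3 + 2 x + 5 = 3^3 + 2*3 + 5 mod 17 = 4
LHS = RHS

Yes, on the curve


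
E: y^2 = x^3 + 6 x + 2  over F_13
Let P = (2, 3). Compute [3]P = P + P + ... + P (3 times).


k = 3 = 11_2 (binary, LSB first: 11)
Double-and-add from P = (2, 3):
  bit 0 = 1: acc = O + (2, 3) = (2, 3)
  bit 1 = 1: acc = (2, 3) + (5, 1) = (5, 12)

3P = (5, 12)


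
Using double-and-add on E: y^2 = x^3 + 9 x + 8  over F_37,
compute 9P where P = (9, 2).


k = 9 = 1001_2 (binary, LSB first: 1001)
Double-and-add from P = (9, 2):
  bit 0 = 1: acc = O + (9, 2) = (9, 2)
  bit 1 = 0: acc unchanged = (9, 2)
  bit 2 = 0: acc unchanged = (9, 2)
  bit 3 = 1: acc = (9, 2) + (7, 9) = (24, 32)

9P = (24, 32)


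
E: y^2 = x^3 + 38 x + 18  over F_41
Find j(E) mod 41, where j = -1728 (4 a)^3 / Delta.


Delta = -16(4 a^3 + 27 b^2) mod 41 = 12
-1728 * (4 a)^3 = -1728 * (4*38)^3 mod 41 = 36
j = 36 * 12^(-1) mod 41 = 3

j = 3 (mod 41)


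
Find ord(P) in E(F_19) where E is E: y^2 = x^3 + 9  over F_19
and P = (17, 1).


Compute successive multiples of P until we hit O:
  1P = (17, 1)
  2P = (2, 13)
  3P = (9, 4)
  4P = (16, 1)
  5P = (5, 18)
  6P = (6, 4)
  7P = (0, 3)
  8P = (3, 13)
  ... (continuing to 21P)
  21P = O

ord(P) = 21


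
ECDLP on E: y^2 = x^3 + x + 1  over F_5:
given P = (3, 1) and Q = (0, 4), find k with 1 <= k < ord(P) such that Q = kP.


Enumerate multiples of P until we hit Q = (0, 4):
  1P = (3, 1)
  2P = (0, 1)
  3P = (2, 4)
  4P = (4, 2)
  5P = (4, 3)
  6P = (2, 1)
  7P = (0, 4)
Match found at i = 7.

k = 7


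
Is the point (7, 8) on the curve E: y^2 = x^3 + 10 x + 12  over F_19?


Check whether y^2 = x^3 + 10 x + 12 (mod 19) for (x, y) = (7, 8).
LHS: y^2 = 8^2 mod 19 = 7
RHS: x^3 + 10 x + 12 = 7^3 + 10*7 + 12 mod 19 = 7
LHS = RHS

Yes, on the curve


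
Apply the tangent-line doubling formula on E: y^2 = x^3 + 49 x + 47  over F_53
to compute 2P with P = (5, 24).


Doubling: s = (3 x1^2 + a) / (2 y1)
s = (3*5^2 + 49) / (2*24) mod 53 = 7
x3 = s^2 - 2 x1 mod 53 = 7^2 - 2*5 = 39
y3 = s (x1 - x3) - y1 mod 53 = 7 * (5 - 39) - 24 = 3

2P = (39, 3)


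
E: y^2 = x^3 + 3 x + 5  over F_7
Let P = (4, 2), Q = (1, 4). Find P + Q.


P != Q, so use the chord formula.
s = (y2 - y1) / (x2 - x1) = (2) / (4) mod 7 = 4
x3 = s^2 - x1 - x2 mod 7 = 4^2 - 4 - 1 = 4
y3 = s (x1 - x3) - y1 mod 7 = 4 * (4 - 4) - 2 = 5

P + Q = (4, 5)


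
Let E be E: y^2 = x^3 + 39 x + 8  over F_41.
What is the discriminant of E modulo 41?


4 a^3 + 27 b^2 = 4*39^3 + 27*8^2 = 237276 + 1728 = 239004
Delta = -16 * (239004) = -3824064
Delta mod 41 = 6

Delta = 6 (mod 41)


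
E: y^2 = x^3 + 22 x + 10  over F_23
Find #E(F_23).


For each x in F_23, count y with y^2 = x^3 + 22 x + 10 mod 23:
  x = 2: RHS = 16, y in [4, 19]  -> 2 point(s)
  x = 4: RHS = 1, y in [1, 22]  -> 2 point(s)
  x = 6: RHS = 13, y in [6, 17]  -> 2 point(s)
  x = 7: RHS = 1, y in [1, 22]  -> 2 point(s)
  x = 8: RHS = 8, y in [10, 13]  -> 2 point(s)
  x = 12: RHS = 1, y in [1, 22]  -> 2 point(s)
  x = 13: RHS = 9, y in [3, 20]  -> 2 point(s)
  x = 14: RHS = 3, y in [7, 16]  -> 2 point(s)
  x = 15: RHS = 12, y in [9, 14]  -> 2 point(s)
  x = 20: RHS = 9, y in [3, 20]  -> 2 point(s)
  x = 21: RHS = 4, y in [2, 21]  -> 2 point(s)
Affine points: 22. Add the point at infinity: total = 23.

#E(F_23) = 23


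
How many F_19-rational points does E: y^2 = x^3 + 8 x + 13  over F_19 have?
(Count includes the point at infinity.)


For each x in F_19, count y with y^2 = x^3 + 8 x + 13 mod 19:
  x = 3: RHS = 7, y in [8, 11]  -> 2 point(s)
  x = 5: RHS = 7, y in [8, 11]  -> 2 point(s)
  x = 6: RHS = 11, y in [7, 12]  -> 2 point(s)
  x = 8: RHS = 0, y in [0]  -> 1 point(s)
  x = 9: RHS = 16, y in [4, 15]  -> 2 point(s)
  x = 11: RHS = 7, y in [8, 11]  -> 2 point(s)
  x = 14: RHS = 0, y in [0]  -> 1 point(s)
  x = 16: RHS = 0, y in [0]  -> 1 point(s)
  x = 18: RHS = 4, y in [2, 17]  -> 2 point(s)
Affine points: 15. Add the point at infinity: total = 16.

#E(F_19) = 16


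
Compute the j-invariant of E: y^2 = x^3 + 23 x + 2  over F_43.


Delta = -16(4 a^3 + 27 b^2) mod 43 = 34
-1728 * (4 a)^3 = -1728 * (4*23)^3 mod 43 = 35
j = 35 * 34^(-1) mod 43 = 20

j = 20 (mod 43)


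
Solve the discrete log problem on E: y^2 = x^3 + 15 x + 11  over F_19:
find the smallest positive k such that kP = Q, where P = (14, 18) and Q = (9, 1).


Enumerate multiples of P until we hit Q = (9, 1):
  1P = (14, 18)
  2P = (2, 12)
  3P = (8, 4)
  4P = (13, 16)
  5P = (15, 18)
  6P = (9, 1)
Match found at i = 6.

k = 6


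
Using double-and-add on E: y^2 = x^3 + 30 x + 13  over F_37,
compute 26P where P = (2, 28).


k = 26 = 11010_2 (binary, LSB first: 01011)
Double-and-add from P = (2, 28):
  bit 0 = 0: acc unchanged = O
  bit 1 = 1: acc = O + (22, 31) = (22, 31)
  bit 2 = 0: acc unchanged = (22, 31)
  bit 3 = 1: acc = (22, 31) + (16, 36) = (11, 3)
  bit 4 = 1: acc = (11, 3) + (32, 21) = (34, 9)

26P = (34, 9)


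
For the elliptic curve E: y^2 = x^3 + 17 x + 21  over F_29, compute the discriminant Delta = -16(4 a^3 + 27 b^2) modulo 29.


4 a^3 + 27 b^2 = 4*17^3 + 27*21^2 = 19652 + 11907 = 31559
Delta = -16 * (31559) = -504944
Delta mod 29 = 4

Delta = 4 (mod 29)


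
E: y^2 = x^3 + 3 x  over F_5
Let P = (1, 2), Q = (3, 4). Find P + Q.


P != Q, so use the chord formula.
s = (y2 - y1) / (x2 - x1) = (2) / (2) mod 5 = 1
x3 = s^2 - x1 - x2 mod 5 = 1^2 - 1 - 3 = 2
y3 = s (x1 - x3) - y1 mod 5 = 1 * (1 - 2) - 2 = 2

P + Q = (2, 2)


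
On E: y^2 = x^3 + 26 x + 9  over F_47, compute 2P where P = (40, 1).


Doubling: s = (3 x1^2 + a) / (2 y1)
s = (3*40^2 + 26) / (2*1) mod 47 = 16
x3 = s^2 - 2 x1 mod 47 = 16^2 - 2*40 = 35
y3 = s (x1 - x3) - y1 mod 47 = 16 * (40 - 35) - 1 = 32

2P = (35, 32)


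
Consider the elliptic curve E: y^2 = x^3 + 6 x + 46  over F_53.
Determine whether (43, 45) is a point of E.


Check whether y^2 = x^3 + 6 x + 46 (mod 53) for (x, y) = (43, 45).
LHS: y^2 = 45^2 mod 53 = 11
RHS: x^3 + 6 x + 46 = 43^3 + 6*43 + 46 mod 53 = 46
LHS != RHS

No, not on the curve


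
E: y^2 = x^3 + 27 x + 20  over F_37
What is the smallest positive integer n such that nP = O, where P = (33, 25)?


Compute successive multiples of P until we hit O:
  1P = (33, 25)
  2P = (1, 23)
  3P = (15, 27)
  4P = (5, 13)
  5P = (9, 17)
  6P = (28, 26)
  7P = (16, 16)
  8P = (24, 32)
  ... (continuing to 17P)
  17P = O

ord(P) = 17


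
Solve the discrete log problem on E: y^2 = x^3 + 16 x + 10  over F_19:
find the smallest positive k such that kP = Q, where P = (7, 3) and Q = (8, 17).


Enumerate multiples of P until we hit Q = (8, 17):
  1P = (7, 3)
  2P = (11, 15)
  3P = (10, 7)
  4P = (8, 2)
  5P = (5, 14)
  6P = (4, 9)
  7P = (12, 7)
  8P = (9, 3)
  9P = (3, 16)
  10P = (16, 12)
  11P = (16, 7)
  12P = (3, 3)
  13P = (9, 16)
  14P = (12, 12)
  15P = (4, 10)
  16P = (5, 5)
  17P = (8, 17)
Match found at i = 17.

k = 17


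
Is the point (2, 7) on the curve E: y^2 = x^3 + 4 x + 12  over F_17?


Check whether y^2 = x^3 + 4 x + 12 (mod 17) for (x, y) = (2, 7).
LHS: y^2 = 7^2 mod 17 = 15
RHS: x^3 + 4 x + 12 = 2^3 + 4*2 + 12 mod 17 = 11
LHS != RHS

No, not on the curve


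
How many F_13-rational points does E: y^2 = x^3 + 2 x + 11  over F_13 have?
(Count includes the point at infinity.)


For each x in F_13, count y with y^2 = x^3 + 2 x + 11 mod 13:
  x = 1: RHS = 1, y in [1, 12]  -> 2 point(s)
  x = 2: RHS = 10, y in [6, 7]  -> 2 point(s)
  x = 5: RHS = 3, y in [4, 9]  -> 2 point(s)
  x = 7: RHS = 4, y in [2, 11]  -> 2 point(s)
  x = 9: RHS = 4, y in [2, 11]  -> 2 point(s)
  x = 10: RHS = 4, y in [2, 11]  -> 2 point(s)
  x = 11: RHS = 12, y in [5, 8]  -> 2 point(s)
Affine points: 14. Add the point at infinity: total = 15.

#E(F_13) = 15


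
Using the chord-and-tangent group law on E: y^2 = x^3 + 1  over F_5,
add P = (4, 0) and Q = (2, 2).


P != Q, so use the chord formula.
s = (y2 - y1) / (x2 - x1) = (2) / (3) mod 5 = 4
x3 = s^2 - x1 - x2 mod 5 = 4^2 - 4 - 2 = 0
y3 = s (x1 - x3) - y1 mod 5 = 4 * (4 - 0) - 0 = 1

P + Q = (0, 1)


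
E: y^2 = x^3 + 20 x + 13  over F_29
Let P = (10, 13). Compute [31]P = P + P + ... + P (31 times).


k = 31 = 11111_2 (binary, LSB first: 11111)
Double-and-add from P = (10, 13):
  bit 0 = 1: acc = O + (10, 13) = (10, 13)
  bit 1 = 1: acc = (10, 13) + (22, 20) = (6, 28)
  bit 2 = 1: acc = (6, 28) + (18, 17) = (0, 10)
  bit 3 = 1: acc = (0, 10) + (13, 18) = (9, 9)
  bit 4 = 1: acc = (9, 9) + (26, 10) = (22, 9)

31P = (22, 9)


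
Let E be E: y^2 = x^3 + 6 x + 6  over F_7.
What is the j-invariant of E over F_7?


Delta = -16(4 a^3 + 27 b^2) mod 7 = 3
-1728 * (4 a)^3 = -1728 * (4*6)^3 mod 7 = 6
j = 6 * 3^(-1) mod 7 = 2

j = 2 (mod 7)


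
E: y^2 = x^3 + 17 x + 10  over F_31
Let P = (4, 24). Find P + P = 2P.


Doubling: s = (3 x1^2 + a) / (2 y1)
s = (3*4^2 + 17) / (2*24) mod 31 = 2
x3 = s^2 - 2 x1 mod 31 = 2^2 - 2*4 = 27
y3 = s (x1 - x3) - y1 mod 31 = 2 * (4 - 27) - 24 = 23

2P = (27, 23)


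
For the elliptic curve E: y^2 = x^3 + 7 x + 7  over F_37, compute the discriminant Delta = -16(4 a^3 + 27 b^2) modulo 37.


4 a^3 + 27 b^2 = 4*7^3 + 27*7^2 = 1372 + 1323 = 2695
Delta = -16 * (2695) = -43120
Delta mod 37 = 22

Delta = 22 (mod 37)


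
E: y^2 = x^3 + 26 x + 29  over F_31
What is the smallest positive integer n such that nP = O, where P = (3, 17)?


Compute successive multiples of P until we hit O:
  1P = (3, 17)
  2P = (3, 14)
  3P = O

ord(P) = 3


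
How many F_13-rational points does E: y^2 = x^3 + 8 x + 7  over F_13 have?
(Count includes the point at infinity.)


For each x in F_13, count y with y^2 = x^3 + 8 x + 7 mod 13:
  x = 1: RHS = 3, y in [4, 9]  -> 2 point(s)
  x = 4: RHS = 12, y in [5, 8]  -> 2 point(s)
  x = 5: RHS = 3, y in [4, 9]  -> 2 point(s)
  x = 7: RHS = 3, y in [4, 9]  -> 2 point(s)
  x = 11: RHS = 9, y in [3, 10]  -> 2 point(s)
Affine points: 10. Add the point at infinity: total = 11.

#E(F_13) = 11


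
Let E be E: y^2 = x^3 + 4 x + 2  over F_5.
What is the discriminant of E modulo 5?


4 a^3 + 27 b^2 = 4*4^3 + 27*2^2 = 256 + 108 = 364
Delta = -16 * (364) = -5824
Delta mod 5 = 1

Delta = 1 (mod 5)


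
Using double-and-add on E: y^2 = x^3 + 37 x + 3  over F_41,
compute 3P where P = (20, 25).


k = 3 = 11_2 (binary, LSB first: 11)
Double-and-add from P = (20, 25):
  bit 0 = 1: acc = O + (20, 25) = (20, 25)
  bit 1 = 1: acc = (20, 25) + (34, 37) = (12, 17)

3P = (12, 17)


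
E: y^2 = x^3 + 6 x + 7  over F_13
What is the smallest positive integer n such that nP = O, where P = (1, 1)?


Compute successive multiples of P until we hit O:
  1P = (1, 1)
  2P = (2, 1)
  3P = (10, 12)
  4P = (12, 0)
  5P = (10, 1)
  6P = (2, 12)
  7P = (1, 12)
  8P = O

ord(P) = 8


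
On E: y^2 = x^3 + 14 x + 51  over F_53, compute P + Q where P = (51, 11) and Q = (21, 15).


P != Q, so use the chord formula.
s = (y2 - y1) / (x2 - x1) = (4) / (23) mod 53 = 14
x3 = s^2 - x1 - x2 mod 53 = 14^2 - 51 - 21 = 18
y3 = s (x1 - x3) - y1 mod 53 = 14 * (51 - 18) - 11 = 27

P + Q = (18, 27)


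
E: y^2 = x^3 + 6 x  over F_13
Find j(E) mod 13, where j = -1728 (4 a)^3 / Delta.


Delta = -16(4 a^3 + 27 b^2) mod 13 = 8
-1728 * (4 a)^3 = -1728 * (4*6)^3 mod 13 = 5
j = 5 * 8^(-1) mod 13 = 12

j = 12 (mod 13)


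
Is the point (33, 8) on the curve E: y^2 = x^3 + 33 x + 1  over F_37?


Check whether y^2 = x^3 + 33 x + 1 (mod 37) for (x, y) = (33, 8).
LHS: y^2 = 8^2 mod 37 = 27
RHS: x^3 + 33 x + 1 = 33^3 + 33*33 + 1 mod 37 = 27
LHS = RHS

Yes, on the curve


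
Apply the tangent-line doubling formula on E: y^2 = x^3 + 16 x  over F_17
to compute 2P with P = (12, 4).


Doubling: s = (3 x1^2 + a) / (2 y1)
s = (3*12^2 + 16) / (2*4) mod 17 = 5
x3 = s^2 - 2 x1 mod 17 = 5^2 - 2*12 = 1
y3 = s (x1 - x3) - y1 mod 17 = 5 * (12 - 1) - 4 = 0

2P = (1, 0)


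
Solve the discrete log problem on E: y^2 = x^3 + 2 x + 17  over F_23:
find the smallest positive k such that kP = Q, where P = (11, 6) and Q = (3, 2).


Enumerate multiples of P until we hit Q = (3, 2):
  1P = (11, 6)
  2P = (14, 12)
  3P = (2, 12)
  4P = (13, 3)
  5P = (7, 11)
  6P = (8, 19)
  7P = (10, 5)
  8P = (3, 2)
Match found at i = 8.

k = 8


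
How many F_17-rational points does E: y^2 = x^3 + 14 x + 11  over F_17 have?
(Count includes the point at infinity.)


For each x in F_17, count y with y^2 = x^3 + 14 x + 11 mod 17:
  x = 1: RHS = 9, y in [3, 14]  -> 2 point(s)
  x = 2: RHS = 13, y in [8, 9]  -> 2 point(s)
  x = 5: RHS = 2, y in [6, 11]  -> 2 point(s)
  x = 9: RHS = 16, y in [4, 13]  -> 2 point(s)
  x = 11: RHS = 0, y in [0]  -> 1 point(s)
  x = 15: RHS = 9, y in [3, 14]  -> 2 point(s)
  x = 16: RHS = 13, y in [8, 9]  -> 2 point(s)
Affine points: 13. Add the point at infinity: total = 14.

#E(F_17) = 14


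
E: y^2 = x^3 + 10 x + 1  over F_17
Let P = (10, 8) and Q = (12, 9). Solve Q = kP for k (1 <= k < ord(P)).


Enumerate multiples of P until we hit Q = (12, 9):
  1P = (10, 8)
  2P = (13, 4)
  3P = (9, 2)
  4P = (0, 1)
  5P = (8, 7)
  6P = (12, 8)
  7P = (12, 9)
Match found at i = 7.

k = 7


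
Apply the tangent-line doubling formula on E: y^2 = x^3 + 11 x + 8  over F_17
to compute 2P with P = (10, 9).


Doubling: s = (3 x1^2 + a) / (2 y1)
s = (3*10^2 + 11) / (2*9) mod 17 = 5
x3 = s^2 - 2 x1 mod 17 = 5^2 - 2*10 = 5
y3 = s (x1 - x3) - y1 mod 17 = 5 * (10 - 5) - 9 = 16

2P = (5, 16)


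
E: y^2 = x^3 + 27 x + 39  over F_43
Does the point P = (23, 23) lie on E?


Check whether y^2 = x^3 + 27 x + 39 (mod 43) for (x, y) = (23, 23).
LHS: y^2 = 23^2 mod 43 = 13
RHS: x^3 + 27 x + 39 = 23^3 + 27*23 + 39 mod 43 = 13
LHS = RHS

Yes, on the curve


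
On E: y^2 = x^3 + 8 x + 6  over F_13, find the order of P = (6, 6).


Compute successive multiples of P until we hit O:
  1P = (6, 6)
  2P = (2, 11)
  3P = (9, 1)
  4P = (8, 6)
  5P = (12, 7)
  6P = (12, 6)
  7P = (8, 7)
  8P = (9, 12)
  ... (continuing to 11P)
  11P = O

ord(P) = 11


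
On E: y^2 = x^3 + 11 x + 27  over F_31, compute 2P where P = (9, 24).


k = 2 = 10_2 (binary, LSB first: 01)
Double-and-add from P = (9, 24):
  bit 0 = 0: acc unchanged = O
  bit 1 = 1: acc = O + (29, 20) = (29, 20)

2P = (29, 20)


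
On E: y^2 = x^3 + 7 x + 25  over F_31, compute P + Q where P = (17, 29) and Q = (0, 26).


P != Q, so use the chord formula.
s = (y2 - y1) / (x2 - x1) = (28) / (14) mod 31 = 2
x3 = s^2 - x1 - x2 mod 31 = 2^2 - 17 - 0 = 18
y3 = s (x1 - x3) - y1 mod 31 = 2 * (17 - 18) - 29 = 0

P + Q = (18, 0)


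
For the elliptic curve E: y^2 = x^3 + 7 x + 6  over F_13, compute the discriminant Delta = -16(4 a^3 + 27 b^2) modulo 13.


4 a^3 + 27 b^2 = 4*7^3 + 27*6^2 = 1372 + 972 = 2344
Delta = -16 * (2344) = -37504
Delta mod 13 = 1

Delta = 1 (mod 13)


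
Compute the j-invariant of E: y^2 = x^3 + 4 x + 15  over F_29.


Delta = -16(4 a^3 + 27 b^2) mod 29 = 1
-1728 * (4 a)^3 = -1728 * (4*4)^3 mod 29 = 26
j = 26 * 1^(-1) mod 29 = 26

j = 26 (mod 29)


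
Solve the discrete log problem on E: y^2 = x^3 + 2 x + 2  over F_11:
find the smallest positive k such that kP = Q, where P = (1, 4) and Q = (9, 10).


Enumerate multiples of P until we hit Q = (9, 10):
  1P = (1, 4)
  2P = (2, 5)
  3P = (9, 10)
Match found at i = 3.

k = 3


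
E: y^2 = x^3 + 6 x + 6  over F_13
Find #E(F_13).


For each x in F_13, count y with y^2 = x^3 + 6 x + 6 mod 13:
  x = 1: RHS = 0, y in [0]  -> 1 point(s)
  x = 2: RHS = 0, y in [0]  -> 1 point(s)
  x = 3: RHS = 12, y in [5, 8]  -> 2 point(s)
  x = 4: RHS = 3, y in [4, 9]  -> 2 point(s)
  x = 7: RHS = 1, y in [1, 12]  -> 2 point(s)
  x = 9: RHS = 9, y in [3, 10]  -> 2 point(s)
  x = 10: RHS = 0, y in [0]  -> 1 point(s)
  x = 11: RHS = 12, y in [5, 8]  -> 2 point(s)
  x = 12: RHS = 12, y in [5, 8]  -> 2 point(s)
Affine points: 15. Add the point at infinity: total = 16.

#E(F_13) = 16


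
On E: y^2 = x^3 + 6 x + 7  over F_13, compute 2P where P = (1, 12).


Doubling: s = (3 x1^2 + a) / (2 y1)
s = (3*1^2 + 6) / (2*12) mod 13 = 2
x3 = s^2 - 2 x1 mod 13 = 2^2 - 2*1 = 2
y3 = s (x1 - x3) - y1 mod 13 = 2 * (1 - 2) - 12 = 12

2P = (2, 12)


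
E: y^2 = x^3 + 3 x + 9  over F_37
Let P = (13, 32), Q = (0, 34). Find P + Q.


P != Q, so use the chord formula.
s = (y2 - y1) / (x2 - x1) = (2) / (24) mod 37 = 34
x3 = s^2 - x1 - x2 mod 37 = 34^2 - 13 - 0 = 33
y3 = s (x1 - x3) - y1 mod 37 = 34 * (13 - 33) - 32 = 28

P + Q = (33, 28)


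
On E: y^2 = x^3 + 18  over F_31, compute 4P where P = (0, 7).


k = 4 = 100_2 (binary, LSB first: 001)
Double-and-add from P = (0, 7):
  bit 0 = 0: acc unchanged = O
  bit 1 = 0: acc unchanged = O
  bit 2 = 1: acc = O + (0, 7) = (0, 7)

4P = (0, 7)


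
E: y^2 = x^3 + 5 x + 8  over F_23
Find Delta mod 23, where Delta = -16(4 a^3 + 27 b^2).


4 a^3 + 27 b^2 = 4*5^3 + 27*8^2 = 500 + 1728 = 2228
Delta = -16 * (2228) = -35648
Delta mod 23 = 2

Delta = 2 (mod 23)


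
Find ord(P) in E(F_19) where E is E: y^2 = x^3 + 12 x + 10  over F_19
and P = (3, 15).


Compute successive multiples of P until we hit O:
  1P = (3, 15)
  2P = (5, 9)
  3P = (1, 17)
  4P = (16, 17)
  5P = (17, 15)
  6P = (18, 4)
  7P = (2, 2)
  8P = (12, 1)
  ... (continuing to 24P)
  24P = O

ord(P) = 24


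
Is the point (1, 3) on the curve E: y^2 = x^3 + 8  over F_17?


Check whether y^2 = x^3 + 0 x + 8 (mod 17) for (x, y) = (1, 3).
LHS: y^2 = 3^2 mod 17 = 9
RHS: x^3 + 0 x + 8 = 1^3 + 0*1 + 8 mod 17 = 9
LHS = RHS

Yes, on the curve


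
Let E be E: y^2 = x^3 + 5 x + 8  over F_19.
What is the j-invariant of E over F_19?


Delta = -16(4 a^3 + 27 b^2) mod 19 = 15
-1728 * (4 a)^3 = -1728 * (4*5)^3 mod 19 = 1
j = 1 * 15^(-1) mod 19 = 14

j = 14 (mod 19)


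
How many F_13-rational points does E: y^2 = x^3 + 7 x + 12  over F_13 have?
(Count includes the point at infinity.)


For each x in F_13, count y with y^2 = x^3 + 7 x + 12 mod 13:
  x = 0: RHS = 12, y in [5, 8]  -> 2 point(s)
  x = 4: RHS = 0, y in [0]  -> 1 point(s)
  x = 5: RHS = 3, y in [4, 9]  -> 2 point(s)
  x = 6: RHS = 10, y in [6, 7]  -> 2 point(s)
  x = 7: RHS = 1, y in [1, 12]  -> 2 point(s)
  x = 10: RHS = 3, y in [4, 9]  -> 2 point(s)
  x = 11: RHS = 3, y in [4, 9]  -> 2 point(s)
  x = 12: RHS = 4, y in [2, 11]  -> 2 point(s)
Affine points: 15. Add the point at infinity: total = 16.

#E(F_13) = 16


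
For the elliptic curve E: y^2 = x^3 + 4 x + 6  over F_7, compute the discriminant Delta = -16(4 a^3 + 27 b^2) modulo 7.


4 a^3 + 27 b^2 = 4*4^3 + 27*6^2 = 256 + 972 = 1228
Delta = -16 * (1228) = -19648
Delta mod 7 = 1

Delta = 1 (mod 7)


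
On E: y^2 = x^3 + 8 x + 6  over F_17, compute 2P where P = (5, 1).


k = 2 = 10_2 (binary, LSB first: 01)
Double-and-add from P = (5, 1):
  bit 0 = 0: acc unchanged = O
  bit 1 = 1: acc = O + (8, 2) = (8, 2)

2P = (8, 2)


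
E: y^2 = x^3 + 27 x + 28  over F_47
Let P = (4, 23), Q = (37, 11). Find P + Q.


P != Q, so use the chord formula.
s = (y2 - y1) / (x2 - x1) = (35) / (33) mod 47 = 21
x3 = s^2 - x1 - x2 mod 47 = 21^2 - 4 - 37 = 24
y3 = s (x1 - x3) - y1 mod 47 = 21 * (4 - 24) - 23 = 27

P + Q = (24, 27)


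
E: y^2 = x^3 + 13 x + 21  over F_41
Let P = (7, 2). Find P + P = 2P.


Doubling: s = (3 x1^2 + a) / (2 y1)
s = (3*7^2 + 13) / (2*2) mod 41 = 40
x3 = s^2 - 2 x1 mod 41 = 40^2 - 2*7 = 28
y3 = s (x1 - x3) - y1 mod 41 = 40 * (7 - 28) - 2 = 19

2P = (28, 19)


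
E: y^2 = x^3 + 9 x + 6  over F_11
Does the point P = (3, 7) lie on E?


Check whether y^2 = x^3 + 9 x + 6 (mod 11) for (x, y) = (3, 7).
LHS: y^2 = 7^2 mod 11 = 5
RHS: x^3 + 9 x + 6 = 3^3 + 9*3 + 6 mod 11 = 5
LHS = RHS

Yes, on the curve


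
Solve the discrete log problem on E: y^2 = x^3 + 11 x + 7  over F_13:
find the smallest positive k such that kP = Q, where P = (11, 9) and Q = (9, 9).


Enumerate multiples of P until we hit Q = (9, 9):
  1P = (11, 9)
  2P = (8, 10)
  3P = (10, 8)
  4P = (6, 9)
  5P = (9, 4)
  6P = (9, 9)
Match found at i = 6.

k = 6


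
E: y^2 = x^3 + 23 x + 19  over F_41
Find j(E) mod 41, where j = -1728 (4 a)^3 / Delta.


Delta = -16(4 a^3 + 27 b^2) mod 41 = 37
-1728 * (4 a)^3 = -1728 * (4*23)^3 mod 41 = 27
j = 27 * 37^(-1) mod 41 = 24

j = 24 (mod 41)


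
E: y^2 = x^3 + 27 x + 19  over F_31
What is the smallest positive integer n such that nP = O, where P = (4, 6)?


Compute successive multiples of P until we hit O:
  1P = (4, 6)
  2P = (2, 22)
  3P = (27, 23)
  4P = (5, 0)
  5P = (27, 8)
  6P = (2, 9)
  7P = (4, 25)
  8P = O

ord(P) = 8


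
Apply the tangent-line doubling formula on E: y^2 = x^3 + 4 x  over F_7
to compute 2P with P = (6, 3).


Doubling: s = (3 x1^2 + a) / (2 y1)
s = (3*6^2 + 4) / (2*3) mod 7 = 0
x3 = s^2 - 2 x1 mod 7 = 0^2 - 2*6 = 2
y3 = s (x1 - x3) - y1 mod 7 = 0 * (6 - 2) - 3 = 4

2P = (2, 4)


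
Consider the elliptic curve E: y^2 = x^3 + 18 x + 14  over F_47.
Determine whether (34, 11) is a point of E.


Check whether y^2 = x^3 + 18 x + 14 (mod 47) for (x, y) = (34, 11).
LHS: y^2 = 11^2 mod 47 = 27
RHS: x^3 + 18 x + 14 = 34^3 + 18*34 + 14 mod 47 = 27
LHS = RHS

Yes, on the curve


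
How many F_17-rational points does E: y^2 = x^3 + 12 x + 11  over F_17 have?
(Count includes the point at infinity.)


For each x in F_17, count y with y^2 = x^3 + 12 x + 11 mod 17:
  x = 2: RHS = 9, y in [3, 14]  -> 2 point(s)
  x = 4: RHS = 4, y in [2, 15]  -> 2 point(s)
  x = 5: RHS = 9, y in [3, 14]  -> 2 point(s)
  x = 7: RHS = 13, y in [8, 9]  -> 2 point(s)
  x = 9: RHS = 15, y in [7, 10]  -> 2 point(s)
  x = 10: RHS = 9, y in [3, 14]  -> 2 point(s)
  x = 12: RHS = 13, y in [8, 9]  -> 2 point(s)
  x = 13: RHS = 1, y in [1, 16]  -> 2 point(s)
  x = 14: RHS = 16, y in [4, 13]  -> 2 point(s)
  x = 15: RHS = 13, y in [8, 9]  -> 2 point(s)
  x = 16: RHS = 15, y in [7, 10]  -> 2 point(s)
Affine points: 22. Add the point at infinity: total = 23.

#E(F_17) = 23


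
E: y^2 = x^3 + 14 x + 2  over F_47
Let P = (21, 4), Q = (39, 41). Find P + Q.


P != Q, so use the chord formula.
s = (y2 - y1) / (x2 - x1) = (37) / (18) mod 47 = 36
x3 = s^2 - x1 - x2 mod 47 = 36^2 - 21 - 39 = 14
y3 = s (x1 - x3) - y1 mod 47 = 36 * (21 - 14) - 4 = 13

P + Q = (14, 13)


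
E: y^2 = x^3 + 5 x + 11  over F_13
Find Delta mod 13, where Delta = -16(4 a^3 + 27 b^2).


4 a^3 + 27 b^2 = 4*5^3 + 27*11^2 = 500 + 3267 = 3767
Delta = -16 * (3767) = -60272
Delta mod 13 = 9

Delta = 9 (mod 13)


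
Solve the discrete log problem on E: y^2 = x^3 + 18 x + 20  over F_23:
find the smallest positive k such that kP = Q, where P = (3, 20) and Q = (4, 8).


Enumerate multiples of P until we hit Q = (4, 8):
  1P = (3, 20)
  2P = (10, 21)
  3P = (18, 14)
  4P = (4, 8)
Match found at i = 4.

k = 4


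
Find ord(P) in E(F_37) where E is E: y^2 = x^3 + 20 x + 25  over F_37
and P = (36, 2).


Compute successive multiples of P until we hit O:
  1P = (36, 2)
  2P = (5, 19)
  3P = (3, 36)
  4P = (24, 26)
  5P = (18, 36)
  6P = (19, 7)
  7P = (26, 19)
  8P = (16, 1)
  ... (continuing to 23P)
  23P = O

ord(P) = 23


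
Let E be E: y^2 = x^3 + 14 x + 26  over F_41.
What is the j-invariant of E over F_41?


Delta = -16(4 a^3 + 27 b^2) mod 41 = 39
-1728 * (4 a)^3 = -1728 * (4*14)^3 mod 41 = 4
j = 4 * 39^(-1) mod 41 = 39

j = 39 (mod 41)


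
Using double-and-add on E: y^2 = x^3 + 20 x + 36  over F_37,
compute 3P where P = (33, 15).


k = 3 = 11_2 (binary, LSB first: 11)
Double-and-add from P = (33, 15):
  bit 0 = 1: acc = O + (33, 15) = (33, 15)
  bit 1 = 1: acc = (33, 15) + (11, 25) = (14, 10)

3P = (14, 10)


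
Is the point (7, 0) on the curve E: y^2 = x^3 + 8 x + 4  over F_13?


Check whether y^2 = x^3 + 8 x + 4 (mod 13) for (x, y) = (7, 0).
LHS: y^2 = 0^2 mod 13 = 0
RHS: x^3 + 8 x + 4 = 7^3 + 8*7 + 4 mod 13 = 0
LHS = RHS

Yes, on the curve


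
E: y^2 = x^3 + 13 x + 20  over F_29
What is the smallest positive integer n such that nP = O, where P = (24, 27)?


Compute successive multiples of P until we hit O:
  1P = (24, 27)
  2P = (1, 18)
  3P = (28, 8)
  4P = (5, 6)
  5P = (25, 7)
  6P = (3, 17)
  7P = (9, 5)
  8P = (18, 5)
  ... (continuing to 31P)
  31P = O

ord(P) = 31


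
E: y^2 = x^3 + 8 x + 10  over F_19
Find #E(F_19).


For each x in F_19, count y with y^2 = x^3 + 8 x + 10 mod 19:
  x = 1: RHS = 0, y in [0]  -> 1 point(s)
  x = 3: RHS = 4, y in [2, 17]  -> 2 point(s)
  x = 4: RHS = 11, y in [7, 12]  -> 2 point(s)
  x = 5: RHS = 4, y in [2, 17]  -> 2 point(s)
  x = 8: RHS = 16, y in [4, 15]  -> 2 point(s)
  x = 10: RHS = 7, y in [8, 11]  -> 2 point(s)
  x = 11: RHS = 4, y in [2, 17]  -> 2 point(s)
  x = 14: RHS = 16, y in [4, 15]  -> 2 point(s)
  x = 15: RHS = 9, y in [3, 16]  -> 2 point(s)
  x = 16: RHS = 16, y in [4, 15]  -> 2 point(s)
  x = 17: RHS = 5, y in [9, 10]  -> 2 point(s)
  x = 18: RHS = 1, y in [1, 18]  -> 2 point(s)
Affine points: 23. Add the point at infinity: total = 24.

#E(F_19) = 24


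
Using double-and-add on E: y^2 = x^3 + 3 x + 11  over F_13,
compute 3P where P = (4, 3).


k = 3 = 11_2 (binary, LSB first: 11)
Double-and-add from P = (4, 3):
  bit 0 = 1: acc = O + (4, 3) = (4, 3)
  bit 1 = 1: acc = (4, 3) + (9, 0) = (4, 10)

3P = (4, 10)


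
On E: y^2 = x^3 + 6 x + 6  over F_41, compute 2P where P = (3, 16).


Doubling: s = (3 x1^2 + a) / (2 y1)
s = (3*3^2 + 6) / (2*16) mod 41 = 10
x3 = s^2 - 2 x1 mod 41 = 10^2 - 2*3 = 12
y3 = s (x1 - x3) - y1 mod 41 = 10 * (3 - 12) - 16 = 17

2P = (12, 17)


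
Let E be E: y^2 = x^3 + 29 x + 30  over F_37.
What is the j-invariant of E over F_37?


Delta = -16(4 a^3 + 27 b^2) mod 37 = 19
-1728 * (4 a)^3 = -1728 * (4*29)^3 mod 37 = 6
j = 6 * 19^(-1) mod 37 = 12

j = 12 (mod 37)


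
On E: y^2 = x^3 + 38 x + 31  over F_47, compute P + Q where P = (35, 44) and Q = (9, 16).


P != Q, so use the chord formula.
s = (y2 - y1) / (x2 - x1) = (19) / (21) mod 47 = 30
x3 = s^2 - x1 - x2 mod 47 = 30^2 - 35 - 9 = 10
y3 = s (x1 - x3) - y1 mod 47 = 30 * (35 - 10) - 44 = 1

P + Q = (10, 1)


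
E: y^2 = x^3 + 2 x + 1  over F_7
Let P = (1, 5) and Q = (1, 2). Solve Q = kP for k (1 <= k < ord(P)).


Enumerate multiples of P until we hit Q = (1, 2):
  1P = (1, 5)
  2P = (0, 6)
  3P = (0, 1)
  4P = (1, 2)
Match found at i = 4.

k = 4


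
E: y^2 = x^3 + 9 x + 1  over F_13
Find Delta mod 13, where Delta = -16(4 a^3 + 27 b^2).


4 a^3 + 27 b^2 = 4*9^3 + 27*1^2 = 2916 + 27 = 2943
Delta = -16 * (2943) = -47088
Delta mod 13 = 11

Delta = 11 (mod 13)


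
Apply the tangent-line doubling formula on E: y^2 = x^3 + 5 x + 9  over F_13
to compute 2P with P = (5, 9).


Doubling: s = (3 x1^2 + a) / (2 y1)
s = (3*5^2 + 5) / (2*9) mod 13 = 3
x3 = s^2 - 2 x1 mod 13 = 3^2 - 2*5 = 12
y3 = s (x1 - x3) - y1 mod 13 = 3 * (5 - 12) - 9 = 9

2P = (12, 9)


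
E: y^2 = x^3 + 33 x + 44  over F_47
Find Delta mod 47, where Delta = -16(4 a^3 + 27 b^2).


4 a^3 + 27 b^2 = 4*33^3 + 27*44^2 = 143748 + 52272 = 196020
Delta = -16 * (196020) = -3136320
Delta mod 47 = 37

Delta = 37 (mod 47)


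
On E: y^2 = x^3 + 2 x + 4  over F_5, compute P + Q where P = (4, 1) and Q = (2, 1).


P != Q, so use the chord formula.
s = (y2 - y1) / (x2 - x1) = (0) / (3) mod 5 = 0
x3 = s^2 - x1 - x2 mod 5 = 0^2 - 4 - 2 = 4
y3 = s (x1 - x3) - y1 mod 5 = 0 * (4 - 4) - 1 = 4

P + Q = (4, 4)


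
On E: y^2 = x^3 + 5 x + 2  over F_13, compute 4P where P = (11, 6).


k = 4 = 100_2 (binary, LSB first: 001)
Double-and-add from P = (11, 6):
  bit 0 = 0: acc unchanged = O
  bit 1 = 0: acc unchanged = O
  bit 2 = 1: acc = O + (9, 10) = (9, 10)

4P = (9, 10)


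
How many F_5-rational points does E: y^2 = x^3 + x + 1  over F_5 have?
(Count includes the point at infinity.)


For each x in F_5, count y with y^2 = x^3 + 1 x + 1 mod 5:
  x = 0: RHS = 1, y in [1, 4]  -> 2 point(s)
  x = 2: RHS = 1, y in [1, 4]  -> 2 point(s)
  x = 3: RHS = 1, y in [1, 4]  -> 2 point(s)
  x = 4: RHS = 4, y in [2, 3]  -> 2 point(s)
Affine points: 8. Add the point at infinity: total = 9.

#E(F_5) = 9


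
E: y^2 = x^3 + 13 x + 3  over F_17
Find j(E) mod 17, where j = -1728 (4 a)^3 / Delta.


Delta = -16(4 a^3 + 27 b^2) mod 17 = 4
-1728 * (4 a)^3 = -1728 * (4*13)^3 mod 17 = 6
j = 6 * 4^(-1) mod 17 = 10

j = 10 (mod 17)


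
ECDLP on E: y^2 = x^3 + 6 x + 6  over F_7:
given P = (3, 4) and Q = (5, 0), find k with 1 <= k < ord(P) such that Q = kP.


Enumerate multiples of P until we hit Q = (5, 0):
  1P = (3, 4)
  2P = (5, 0)
Match found at i = 2.

k = 2


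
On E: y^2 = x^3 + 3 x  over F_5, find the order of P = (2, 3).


Compute successive multiples of P until we hit O:
  1P = (2, 3)
  2P = (1, 2)
  3P = (3, 1)
  4P = (4, 1)
  5P = (0, 0)
  6P = (4, 4)
  7P = (3, 4)
  8P = (1, 3)
  ... (continuing to 10P)
  10P = O

ord(P) = 10


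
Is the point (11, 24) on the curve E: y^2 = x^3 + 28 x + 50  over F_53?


Check whether y^2 = x^3 + 28 x + 50 (mod 53) for (x, y) = (11, 24).
LHS: y^2 = 24^2 mod 53 = 46
RHS: x^3 + 28 x + 50 = 11^3 + 28*11 + 50 mod 53 = 46
LHS = RHS

Yes, on the curve


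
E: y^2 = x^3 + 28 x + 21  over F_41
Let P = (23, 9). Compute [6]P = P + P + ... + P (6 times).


k = 6 = 110_2 (binary, LSB first: 011)
Double-and-add from P = (23, 9):
  bit 0 = 0: acc unchanged = O
  bit 1 = 1: acc = O + (13, 9) = (13, 9)
  bit 2 = 1: acc = (13, 9) + (14, 0) = (13, 32)

6P = (13, 32)


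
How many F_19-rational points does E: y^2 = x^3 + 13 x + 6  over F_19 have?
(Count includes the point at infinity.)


For each x in F_19, count y with y^2 = x^3 + 13 x + 6 mod 19:
  x = 0: RHS = 6, y in [5, 14]  -> 2 point(s)
  x = 1: RHS = 1, y in [1, 18]  -> 2 point(s)
  x = 5: RHS = 6, y in [5, 14]  -> 2 point(s)
  x = 9: RHS = 16, y in [4, 15]  -> 2 point(s)
  x = 11: RHS = 17, y in [6, 13]  -> 2 point(s)
  x = 12: RHS = 9, y in [3, 16]  -> 2 point(s)
  x = 13: RHS = 16, y in [4, 15]  -> 2 point(s)
  x = 14: RHS = 6, y in [5, 14]  -> 2 point(s)
  x = 15: RHS = 4, y in [2, 17]  -> 2 point(s)
  x = 16: RHS = 16, y in [4, 15]  -> 2 point(s)
  x = 18: RHS = 11, y in [7, 12]  -> 2 point(s)
Affine points: 22. Add the point at infinity: total = 23.

#E(F_19) = 23


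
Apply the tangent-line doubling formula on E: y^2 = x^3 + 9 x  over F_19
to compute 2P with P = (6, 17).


Doubling: s = (3 x1^2 + a) / (2 y1)
s = (3*6^2 + 9) / (2*17) mod 19 = 4
x3 = s^2 - 2 x1 mod 19 = 4^2 - 2*6 = 4
y3 = s (x1 - x3) - y1 mod 19 = 4 * (6 - 4) - 17 = 10

2P = (4, 10)


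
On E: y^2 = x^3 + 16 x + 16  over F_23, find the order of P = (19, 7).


Compute successive multiples of P until we hit O:
  1P = (19, 7)
  2P = (12, 2)
  3P = (8, 14)
  4P = (8, 9)
  5P = (12, 21)
  6P = (19, 16)
  7P = O

ord(P) = 7


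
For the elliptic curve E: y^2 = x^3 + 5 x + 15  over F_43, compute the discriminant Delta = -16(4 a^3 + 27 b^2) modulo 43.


4 a^3 + 27 b^2 = 4*5^3 + 27*15^2 = 500 + 6075 = 6575
Delta = -16 * (6575) = -105200
Delta mod 43 = 21

Delta = 21 (mod 43)


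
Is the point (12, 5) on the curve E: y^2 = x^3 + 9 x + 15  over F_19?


Check whether y^2 = x^3 + 9 x + 15 (mod 19) for (x, y) = (12, 5).
LHS: y^2 = 5^2 mod 19 = 6
RHS: x^3 + 9 x + 15 = 12^3 + 9*12 + 15 mod 19 = 8
LHS != RHS

No, not on the curve


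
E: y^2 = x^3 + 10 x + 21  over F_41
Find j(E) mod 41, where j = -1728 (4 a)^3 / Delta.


Delta = -16(4 a^3 + 27 b^2) mod 41 = 16
-1728 * (4 a)^3 = -1728 * (4*10)^3 mod 41 = 6
j = 6 * 16^(-1) mod 41 = 26

j = 26 (mod 41)


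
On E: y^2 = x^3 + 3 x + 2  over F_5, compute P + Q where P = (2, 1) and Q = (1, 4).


P != Q, so use the chord formula.
s = (y2 - y1) / (x2 - x1) = (3) / (4) mod 5 = 2
x3 = s^2 - x1 - x2 mod 5 = 2^2 - 2 - 1 = 1
y3 = s (x1 - x3) - y1 mod 5 = 2 * (2 - 1) - 1 = 1

P + Q = (1, 1)


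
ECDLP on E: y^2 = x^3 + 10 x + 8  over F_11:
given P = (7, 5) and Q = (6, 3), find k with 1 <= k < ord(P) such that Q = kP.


Enumerate multiples of P until we hit Q = (6, 3):
  1P = (7, 5)
  2P = (6, 3)
Match found at i = 2.

k = 2


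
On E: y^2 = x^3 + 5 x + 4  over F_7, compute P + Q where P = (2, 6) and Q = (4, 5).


P != Q, so use the chord formula.
s = (y2 - y1) / (x2 - x1) = (6) / (2) mod 7 = 3
x3 = s^2 - x1 - x2 mod 7 = 3^2 - 2 - 4 = 3
y3 = s (x1 - x3) - y1 mod 7 = 3 * (2 - 3) - 6 = 5

P + Q = (3, 5)


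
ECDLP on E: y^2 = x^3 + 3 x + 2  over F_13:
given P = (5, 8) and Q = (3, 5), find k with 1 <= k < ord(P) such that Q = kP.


Enumerate multiples of P until we hit Q = (3, 5):
  1P = (5, 8)
  2P = (3, 5)
Match found at i = 2.

k = 2


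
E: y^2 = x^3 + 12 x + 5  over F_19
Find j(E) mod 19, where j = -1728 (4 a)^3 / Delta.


Delta = -16(4 a^3 + 27 b^2) mod 19 = 18
-1728 * (4 a)^3 = -1728 * (4*12)^3 mod 19 = 12
j = 12 * 18^(-1) mod 19 = 7

j = 7 (mod 19)


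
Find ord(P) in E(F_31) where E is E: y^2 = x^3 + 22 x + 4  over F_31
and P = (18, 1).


Compute successive multiples of P until we hit O:
  1P = (18, 1)
  2P = (27, 21)
  3P = (25, 11)
  4P = (28, 29)
  5P = (4, 1)
  6P = (9, 30)
  7P = (14, 24)
  8P = (3, 29)
  ... (continuing to 35P)
  35P = O

ord(P) = 35


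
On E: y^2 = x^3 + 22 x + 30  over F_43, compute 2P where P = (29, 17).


Doubling: s = (3 x1^2 + a) / (2 y1)
s = (3*29^2 + 22) / (2*17) mod 43 = 23
x3 = s^2 - 2 x1 mod 43 = 23^2 - 2*29 = 41
y3 = s (x1 - x3) - y1 mod 43 = 23 * (29 - 41) - 17 = 8

2P = (41, 8)


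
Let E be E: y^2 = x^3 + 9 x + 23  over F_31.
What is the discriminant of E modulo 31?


4 a^3 + 27 b^2 = 4*9^3 + 27*23^2 = 2916 + 14283 = 17199
Delta = -16 * (17199) = -275184
Delta mod 31 = 3

Delta = 3 (mod 31)


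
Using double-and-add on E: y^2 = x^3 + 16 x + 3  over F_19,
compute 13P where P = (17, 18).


k = 13 = 1101_2 (binary, LSB first: 1011)
Double-and-add from P = (17, 18):
  bit 0 = 1: acc = O + (17, 18) = (17, 18)
  bit 1 = 0: acc unchanged = (17, 18)
  bit 2 = 1: acc = (17, 18) + (8, 15) = (11, 3)
  bit 3 = 1: acc = (11, 3) + (14, 8) = (1, 1)

13P = (1, 1)


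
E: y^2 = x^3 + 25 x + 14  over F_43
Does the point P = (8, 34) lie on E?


Check whether y^2 = x^3 + 25 x + 14 (mod 43) for (x, y) = (8, 34).
LHS: y^2 = 34^2 mod 43 = 38
RHS: x^3 + 25 x + 14 = 8^3 + 25*8 + 14 mod 43 = 38
LHS = RHS

Yes, on the curve


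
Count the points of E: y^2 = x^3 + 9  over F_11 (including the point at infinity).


For each x in F_11, count y with y^2 = x^3 + 0 x + 9 mod 11:
  x = 0: RHS = 9, y in [3, 8]  -> 2 point(s)
  x = 3: RHS = 3, y in [5, 6]  -> 2 point(s)
  x = 6: RHS = 5, y in [4, 7]  -> 2 point(s)
  x = 7: RHS = 0, y in [0]  -> 1 point(s)
  x = 8: RHS = 4, y in [2, 9]  -> 2 point(s)
  x = 9: RHS = 1, y in [1, 10]  -> 2 point(s)
Affine points: 11. Add the point at infinity: total = 12.

#E(F_11) = 12


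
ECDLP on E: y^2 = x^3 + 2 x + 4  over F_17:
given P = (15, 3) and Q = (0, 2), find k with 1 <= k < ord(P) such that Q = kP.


Enumerate multiples of P until we hit Q = (0, 2):
  1P = (15, 3)
  2P = (0, 15)
  3P = (4, 12)
  4P = (13, 0)
  5P = (4, 5)
  6P = (0, 2)
Match found at i = 6.

k = 6


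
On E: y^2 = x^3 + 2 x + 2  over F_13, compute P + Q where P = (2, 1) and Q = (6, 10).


P != Q, so use the chord formula.
s = (y2 - y1) / (x2 - x1) = (9) / (4) mod 13 = 12
x3 = s^2 - x1 - x2 mod 13 = 12^2 - 2 - 6 = 6
y3 = s (x1 - x3) - y1 mod 13 = 12 * (2 - 6) - 1 = 3

P + Q = (6, 3)


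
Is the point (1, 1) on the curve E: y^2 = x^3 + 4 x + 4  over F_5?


Check whether y^2 = x^3 + 4 x + 4 (mod 5) for (x, y) = (1, 1).
LHS: y^2 = 1^2 mod 5 = 1
RHS: x^3 + 4 x + 4 = 1^3 + 4*1 + 4 mod 5 = 4
LHS != RHS

No, not on the curve


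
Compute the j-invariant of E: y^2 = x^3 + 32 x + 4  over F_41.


Delta = -16(4 a^3 + 27 b^2) mod 41 = 15
-1728 * (4 a)^3 = -1728 * (4*32)^3 mod 41 = 29
j = 29 * 15^(-1) mod 41 = 32

j = 32 (mod 41)


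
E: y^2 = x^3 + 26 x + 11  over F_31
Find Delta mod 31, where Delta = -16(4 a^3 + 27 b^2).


4 a^3 + 27 b^2 = 4*26^3 + 27*11^2 = 70304 + 3267 = 73571
Delta = -16 * (73571) = -1177136
Delta mod 31 = 27

Delta = 27 (mod 31)


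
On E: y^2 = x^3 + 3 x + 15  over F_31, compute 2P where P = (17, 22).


Doubling: s = (3 x1^2 + a) / (2 y1)
s = (3*17^2 + 3) / (2*22) mod 31 = 24
x3 = s^2 - 2 x1 mod 31 = 24^2 - 2*17 = 15
y3 = s (x1 - x3) - y1 mod 31 = 24 * (17 - 15) - 22 = 26

2P = (15, 26)


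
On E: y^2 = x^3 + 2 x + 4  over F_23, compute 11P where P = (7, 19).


k = 11 = 1011_2 (binary, LSB first: 1101)
Double-and-add from P = (7, 19):
  bit 0 = 1: acc = O + (7, 19) = (7, 19)
  bit 1 = 1: acc = (7, 19) + (17, 12) = (8, 7)
  bit 2 = 0: acc unchanged = (8, 7)
  bit 3 = 1: acc = (8, 7) + (19, 22) = (22, 22)

11P = (22, 22)


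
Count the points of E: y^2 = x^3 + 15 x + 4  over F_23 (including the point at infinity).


For each x in F_23, count y with y^2 = x^3 + 15 x + 4 mod 23:
  x = 0: RHS = 4, y in [2, 21]  -> 2 point(s)
  x = 4: RHS = 13, y in [6, 17]  -> 2 point(s)
  x = 10: RHS = 4, y in [2, 21]  -> 2 point(s)
  x = 12: RHS = 3, y in [7, 16]  -> 2 point(s)
  x = 13: RHS = 4, y in [2, 21]  -> 2 point(s)
  x = 15: RHS = 16, y in [4, 19]  -> 2 point(s)
  x = 16: RHS = 16, y in [4, 19]  -> 2 point(s)
  x = 19: RHS = 18, y in [8, 15]  -> 2 point(s)
  x = 20: RHS = 1, y in [1, 22]  -> 2 point(s)
  x = 21: RHS = 12, y in [9, 14]  -> 2 point(s)
Affine points: 20. Add the point at infinity: total = 21.

#E(F_23) = 21


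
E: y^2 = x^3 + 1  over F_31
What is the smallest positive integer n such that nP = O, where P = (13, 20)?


Compute successive multiples of P until we hit O:
  1P = (13, 20)
  2P = (13, 11)
  3P = O

ord(P) = 3
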